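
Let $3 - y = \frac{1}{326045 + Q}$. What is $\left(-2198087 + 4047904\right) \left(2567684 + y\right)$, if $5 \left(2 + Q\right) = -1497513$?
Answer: $\frac{630301465590000773}{132702} \approx 4.7497 \cdot 10^{12}$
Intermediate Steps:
$Q = - \frac{1497523}{5}$ ($Q = -2 + \frac{1}{5} \left(-1497513\right) = -2 - \frac{1497513}{5} = - \frac{1497523}{5} \approx -2.995 \cdot 10^{5}$)
$y = \frac{398101}{132702}$ ($y = 3 - \frac{1}{326045 - \frac{1497523}{5}} = 3 - \frac{1}{\frac{132702}{5}} = 3 - \frac{5}{132702} = \frac{398101}{132702} \approx 3.0$)
$\left(-2198087 + 4047904\right) \left(2567684 + y\right) = \left(-2198087 + 4047904\right) \left(2567684 + \frac{398101}{132702}\right) = 1849817 \cdot \frac{340737200269}{132702} = \frac{630301465590000773}{132702}$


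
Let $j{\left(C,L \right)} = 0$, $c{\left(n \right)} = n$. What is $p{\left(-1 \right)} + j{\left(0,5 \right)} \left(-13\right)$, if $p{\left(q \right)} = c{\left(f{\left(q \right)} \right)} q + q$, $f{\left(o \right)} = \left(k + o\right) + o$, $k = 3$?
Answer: $-2$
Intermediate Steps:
$f{\left(o \right)} = 3 + 2 o$ ($f{\left(o \right)} = \left(3 + o\right) + o = 3 + 2 o$)
$p{\left(q \right)} = q + q \left(3 + 2 q\right)$ ($p{\left(q \right)} = \left(3 + 2 q\right) q + q = q \left(3 + 2 q\right) + q = q + q \left(3 + 2 q\right)$)
$p{\left(-1 \right)} + j{\left(0,5 \right)} \left(-13\right) = 2 \left(-1\right) \left(2 - 1\right) + 0 \left(-13\right) = 2 \left(-1\right) 1 + 0 = -2 + 0 = -2$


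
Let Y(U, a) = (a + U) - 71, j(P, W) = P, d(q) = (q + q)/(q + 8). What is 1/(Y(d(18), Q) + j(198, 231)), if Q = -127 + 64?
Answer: 13/850 ≈ 0.015294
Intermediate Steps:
d(q) = 2*q/(8 + q) (d(q) = (2*q)/(8 + q) = 2*q/(8 + q))
Q = -63
Y(U, a) = -71 + U + a (Y(U, a) = (U + a) - 71 = -71 + U + a)
1/(Y(d(18), Q) + j(198, 231)) = 1/((-71 + 2*18/(8 + 18) - 63) + 198) = 1/((-71 + 2*18/26 - 63) + 198) = 1/((-71 + 2*18*(1/26) - 63) + 198) = 1/((-71 + 18/13 - 63) + 198) = 1/(-1724/13 + 198) = 1/(850/13) = 13/850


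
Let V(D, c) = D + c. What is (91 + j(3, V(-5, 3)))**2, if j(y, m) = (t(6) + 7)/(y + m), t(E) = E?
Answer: 10816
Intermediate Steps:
j(y, m) = 13/(m + y) (j(y, m) = (6 + 7)/(y + m) = 13/(m + y))
(91 + j(3, V(-5, 3)))**2 = (91 + 13/((-5 + 3) + 3))**2 = (91 + 13/(-2 + 3))**2 = (91 + 13/1)**2 = (91 + 13*1)**2 = (91 + 13)**2 = 104**2 = 10816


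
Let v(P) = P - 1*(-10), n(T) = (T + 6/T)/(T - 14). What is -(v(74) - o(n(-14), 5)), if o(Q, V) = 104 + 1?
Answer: 21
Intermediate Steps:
n(T) = (T + 6/T)/(-14 + T)
o(Q, V) = 105
v(P) = 10 + P (v(P) = P + 10 = 10 + P)
-(v(74) - o(n(-14), 5)) = -((10 + 74) - 1*105) = -(84 - 105) = -1*(-21) = 21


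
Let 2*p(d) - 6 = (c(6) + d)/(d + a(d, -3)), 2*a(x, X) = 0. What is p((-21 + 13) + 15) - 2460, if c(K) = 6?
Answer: -34385/14 ≈ -2456.1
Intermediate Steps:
a(x, X) = 0 (a(x, X) = (½)*0 = 0)
p(d) = 3 + (6 + d)/(2*d) (p(d) = 3 + ((6 + d)/(d + 0))/2 = 3 + ((6 + d)/d)/2 = 3 + (6 + d)/(2*d))
p((-21 + 13) + 15) - 2460 = (7/2 + 3/((-21 + 13) + 15)) - 2460 = (7/2 + 3/(-8 + 15)) - 2460 = (7/2 + 3/7) - 2460 = 55/14 - 2460 = -34385/14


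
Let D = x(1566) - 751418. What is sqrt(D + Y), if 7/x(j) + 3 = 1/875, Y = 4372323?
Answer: sqrt(389551192395)/328 ≈ 1902.9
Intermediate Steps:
x(j) = -6125/2624 (x(j) = 7/(-3 + 1/875) = 7/(-2624/875) = 7*(-875/2624) = -6125/2624)
D = -1971726957/2624 (D = -6125/2624 - 751418 = -1971726957/2624 ≈ -7.5142e+5)
sqrt(D + Y) = sqrt(-1971726957/2624 + 4372323) = sqrt(9501248595/2624) = sqrt(389551192395)/328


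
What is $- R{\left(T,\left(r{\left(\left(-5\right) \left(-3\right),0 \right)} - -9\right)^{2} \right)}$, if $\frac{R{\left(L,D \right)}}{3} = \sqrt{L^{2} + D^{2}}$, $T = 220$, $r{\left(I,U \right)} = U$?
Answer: $- 3 \sqrt{54961} \approx -703.31$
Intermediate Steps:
$R{\left(L,D \right)} = 3 \sqrt{D^{2} + L^{2}}$ ($R{\left(L,D \right)} = 3 \sqrt{L^{2} + D^{2}} = 3 \sqrt{D^{2} + L^{2}}$)
$- R{\left(T,\left(r{\left(\left(-5\right) \left(-3\right),0 \right)} - -9\right)^{2} \right)} = - 3 \sqrt{\left(\left(0 - -9\right)^{2}\right)^{2} + 220^{2}} = - 3 \sqrt{\left(\left(0 + 9\right)^{2}\right)^{2} + 48400} = - 3 \sqrt{\left(9^{2}\right)^{2} + 48400} = - 3 \sqrt{81^{2} + 48400} = - 3 \sqrt{6561 + 48400} = - 3 \sqrt{54961}$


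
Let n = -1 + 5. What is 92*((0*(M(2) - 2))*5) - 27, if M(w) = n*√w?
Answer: -27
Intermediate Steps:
n = 4
M(w) = 4*√w
92*((0*(M(2) - 2))*5) - 27 = 92*((0*(4*√2 - 2))*5) - 27 = 92*((0*(-2 + 4*√2))*5) - 27 = 92*(0*5) - 27 = 92*0 - 27 = 0 - 27 = -27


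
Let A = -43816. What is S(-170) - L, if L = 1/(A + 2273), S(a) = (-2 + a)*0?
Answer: 1/41543 ≈ 2.4071e-5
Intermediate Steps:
S(a) = 0
L = -1/41543 (L = 1/(-43816 + 2273) = 1/(-41543) = -1/41543 ≈ -2.4071e-5)
S(-170) - L = 0 - 1*(-1/41543) = 0 + 1/41543 = 1/41543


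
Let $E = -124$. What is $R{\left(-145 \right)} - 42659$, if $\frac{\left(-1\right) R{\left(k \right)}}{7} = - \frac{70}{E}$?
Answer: $- \frac{2645103}{62} \approx -42663.0$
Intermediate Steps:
$R{\left(k \right)} = - \frac{245}{62}$ ($R{\left(k \right)} = - 7 \left(- \frac{70}{-124}\right) = - 7 \left(\left(-70\right) \left(- \frac{1}{124}\right)\right) = \left(-7\right) \frac{35}{62} = - \frac{245}{62}$)
$R{\left(-145 \right)} - 42659 = - \frac{245}{62} - 42659 = - \frac{2645103}{62}$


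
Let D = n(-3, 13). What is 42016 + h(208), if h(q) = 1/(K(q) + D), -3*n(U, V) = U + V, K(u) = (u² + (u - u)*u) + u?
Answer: 5479138499/130406 ≈ 42016.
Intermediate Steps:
K(u) = u + u² (K(u) = (u² + 0*u) + u = (u² + 0) + u = u² + u = u + u²)
n(U, V) = -U/3 - V/3 (n(U, V) = -(U + V)/3 = -U/3 - V/3)
D = -10/3 (D = -⅓*(-3) - ⅓*13 = 1 - 13/3 = -10/3 ≈ -3.3333)
h(q) = 1/(-10/3 + q*(1 + q)) (h(q) = 1/(q*(1 + q) - 10/3) = 1/(-10/3 + q*(1 + q)))
42016 + h(208) = 42016 + 3/(-10 + 3*208*(1 + 208)) = 42016 + 3/(-10 + 3*208*209) = 42016 + 3/(-10 + 130416) = 42016 + 3/130406 = 5479138499/130406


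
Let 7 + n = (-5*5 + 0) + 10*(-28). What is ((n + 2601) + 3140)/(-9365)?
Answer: -5429/9365 ≈ -0.57971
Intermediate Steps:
n = -312 (n = -7 + ((-5*5 + 0) + 10*(-28)) = -7 + ((-25 + 0) - 280) = -7 + (-25 - 280) = -7 - 305 = -312)
((n + 2601) + 3140)/(-9365) = ((-312 + 2601) + 3140)/(-9365) = (2289 + 3140)*(-1/9365) = 5429*(-1/9365) = -5429/9365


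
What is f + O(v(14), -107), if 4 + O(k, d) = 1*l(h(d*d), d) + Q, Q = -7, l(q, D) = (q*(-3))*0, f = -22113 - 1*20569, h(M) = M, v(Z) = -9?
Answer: -42693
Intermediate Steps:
f = -42682 (f = -22113 - 20569 = -42682)
l(q, D) = 0 (l(q, D) = -3*q*0 = 0)
O(k, d) = -11 (O(k, d) = -4 + (1*0 - 7) = -4 + (0 - 7) = -4 - 7 = -11)
f + O(v(14), -107) = -42682 - 11 = -42693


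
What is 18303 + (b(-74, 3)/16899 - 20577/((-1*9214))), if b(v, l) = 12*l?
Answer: 950086782795/51902462 ≈ 18305.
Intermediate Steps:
18303 + (b(-74, 3)/16899 - 20577/((-1*9214))) = 18303 + ((12*3)/16899 - 20577/((-1*9214))) = 18303 + (36*(1/16899) - 20577/(-9214)) = 18303 + (12/5633 - 20577*(-1/9214)) = 18303 + (12/5633 + 20577/9214) = 18303 + 116020809/51902462 = 950086782795/51902462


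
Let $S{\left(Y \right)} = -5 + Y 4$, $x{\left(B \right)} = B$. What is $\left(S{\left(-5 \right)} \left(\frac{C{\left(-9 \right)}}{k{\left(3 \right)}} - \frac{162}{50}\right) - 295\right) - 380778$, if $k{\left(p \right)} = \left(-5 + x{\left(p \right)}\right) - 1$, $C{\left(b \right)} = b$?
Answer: $-381067$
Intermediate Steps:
$S{\left(Y \right)} = -5 + 4 Y$
$k{\left(p \right)} = -6 + p$ ($k{\left(p \right)} = \left(-5 + p\right) - 1 = -6 + p$)
$\left(S{\left(-5 \right)} \left(\frac{C{\left(-9 \right)}}{k{\left(3 \right)}} - \frac{162}{50}\right) - 295\right) - 380778 = \left(\left(-5 + 4 \left(-5\right)\right) \left(- \frac{9}{-6 + 3} - \frac{162}{50}\right) - 295\right) - 380778 = \left(\left(-5 - 20\right) \left(- \frac{9}{-3} - \frac{81}{25}\right) - 295\right) - 380778 = \left(- 25 \left(\left(-9\right) \left(- \frac{1}{3}\right) - \frac{81}{25}\right) - 295\right) - 380778 = \left(- 25 \left(3 - \frac{81}{25}\right) - 295\right) - 380778 = \left(\left(-25\right) \left(- \frac{6}{25}\right) - 295\right) - 380778 = \left(6 - 295\right) - 380778 = -289 - 380778 = -381067$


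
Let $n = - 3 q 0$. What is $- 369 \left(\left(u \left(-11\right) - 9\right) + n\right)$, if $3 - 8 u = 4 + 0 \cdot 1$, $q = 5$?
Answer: $\frac{22509}{8} \approx 2813.6$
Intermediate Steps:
$n = 0$ ($n = \left(-3\right) 5 \cdot 0 = \left(-15\right) 0 = 0$)
$u = - \frac{1}{8}$ ($u = \frac{3}{8} - \frac{4 + 0 \cdot 1}{8} = \frac{3}{8} - \frac{4 + 0}{8} = \frac{3}{8} - \frac{1}{2} = - \frac{1}{8} \approx -0.125$)
$- 369 \left(\left(u \left(-11\right) - 9\right) + n\right) = - 369 \left(\left(\left(- \frac{1}{8}\right) \left(-11\right) - 9\right) + 0\right) = - 369 \left(\left(\frac{11}{8} - 9\right) + 0\right) = - 369 \left(- \frac{61}{8} + 0\right) = \left(-369\right) \left(- \frac{61}{8}\right) = \frac{22509}{8}$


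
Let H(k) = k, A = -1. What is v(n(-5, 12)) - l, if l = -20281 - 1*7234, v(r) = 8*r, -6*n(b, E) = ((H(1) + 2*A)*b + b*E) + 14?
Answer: 82709/3 ≈ 27570.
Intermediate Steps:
n(b, E) = -7/3 + b/6 - E*b/6 (n(b, E) = -(((1 + 2*(-1))*b + b*E) + 14)/6 = -(((1 - 2)*b + E*b) + 14)/6 = -((-b + E*b) + 14)/6 = -(14 - b + E*b)/6 = -7/3 + b/6 - E*b/6)
l = -27515 (l = -20281 - 7234 = -27515)
v(n(-5, 12)) - l = 8*(-7/3 + (⅙)*(-5) - ⅙*12*(-5)) - 1*(-27515) = 8*(-7/3 - ⅚ + 10) + 27515 = 8*(41/6) + 27515 = 164/3 + 27515 = 82709/3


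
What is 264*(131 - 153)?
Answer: -5808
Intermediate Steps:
264*(131 - 153) = 264*(-22) = -5808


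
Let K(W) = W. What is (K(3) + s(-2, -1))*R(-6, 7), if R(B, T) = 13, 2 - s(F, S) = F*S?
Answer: 39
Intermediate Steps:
s(F, S) = 2 - F*S
(K(3) + s(-2, -1))*R(-6, 7) = (3 + (2 - 1*(-2)*(-1)))*13 = (3 + (2 - 2))*13 = (3 + 0)*13 = 3*13 = 39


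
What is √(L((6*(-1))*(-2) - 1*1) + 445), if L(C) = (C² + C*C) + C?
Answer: √698 ≈ 26.420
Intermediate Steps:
L(C) = C + 2*C² (L(C) = (C² + C²) + C = 2*C² + C = C + 2*C²)
√(L((6*(-1))*(-2) - 1*1) + 445) = √(((6*(-1))*(-2) - 1*1)*(1 + 2*((6*(-1))*(-2) - 1*1)) + 445) = √((-6*(-2) - 1)*(1 + 2*(-6*(-2) - 1)) + 445) = √((12 - 1)*(1 + 2*(12 - 1)) + 445) = √(11*(1 + 2*11) + 445) = √(11*(1 + 22) + 445) = √(11*23 + 445) = √(253 + 445) = √698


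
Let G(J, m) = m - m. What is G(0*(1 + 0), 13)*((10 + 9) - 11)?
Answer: 0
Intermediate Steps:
G(J, m) = 0
G(0*(1 + 0), 13)*((10 + 9) - 11) = 0*((10 + 9) - 11) = 0*(19 - 11) = 0*8 = 0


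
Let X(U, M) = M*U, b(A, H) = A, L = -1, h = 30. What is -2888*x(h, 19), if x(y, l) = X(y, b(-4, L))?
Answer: 346560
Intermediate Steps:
x(y, l) = -4*y
-2888*x(h, 19) = -(-11552)*30 = -2888*(-120) = 346560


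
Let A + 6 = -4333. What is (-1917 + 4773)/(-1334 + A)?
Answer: -952/1891 ≈ -0.50344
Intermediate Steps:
A = -4339 (A = -6 - 4333 = -4339)
(-1917 + 4773)/(-1334 + A) = (-1917 + 4773)/(-1334 - 4339) = 2856/(-5673) = 2856*(-1/5673) = -952/1891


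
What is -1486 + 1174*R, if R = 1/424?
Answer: -314445/212 ≈ -1483.2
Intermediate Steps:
R = 1/424 ≈ 0.0023585
-1486 + 1174*R = -1486 + 1174*(1/424) = -1486 + 587/212 = -314445/212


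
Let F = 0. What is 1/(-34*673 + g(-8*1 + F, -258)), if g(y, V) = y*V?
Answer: -1/20818 ≈ -4.8035e-5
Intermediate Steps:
g(y, V) = V*y
1/(-34*673 + g(-8*1 + F, -258)) = 1/(-34*673 - 258*(-8*1 + 0)) = 1/(-22882 - 258*(-8 + 0)) = 1/(-22882 - 258*(-8)) = 1/(-22882 + 2064) = 1/(-20818) = -1/20818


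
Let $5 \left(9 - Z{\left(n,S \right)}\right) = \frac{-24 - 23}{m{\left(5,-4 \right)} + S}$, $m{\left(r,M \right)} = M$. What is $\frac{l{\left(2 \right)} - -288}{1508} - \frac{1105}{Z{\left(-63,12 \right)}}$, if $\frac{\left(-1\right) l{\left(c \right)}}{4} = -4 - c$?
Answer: $- \frac{1279358}{11803} \approx -108.39$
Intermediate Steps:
$l{\left(c \right)} = 16 + 4 c$ ($l{\left(c \right)} = - 4 \left(-4 - c\right) = 16 + 4 c$)
$Z{\left(n,S \right)} = 9 + \frac{47}{5 \left(-4 + S\right)}$ ($Z{\left(n,S \right)} = 9 - \frac{\left(-24 - 23\right) \frac{1}{-4 + S}}{5} = 9 - \frac{\left(-47\right) \frac{1}{-4 + S}}{5} = 9 + \frac{47}{5 \left(-4 + S\right)}$)
$\frac{l{\left(2 \right)} - -288}{1508} - \frac{1105}{Z{\left(-63,12 \right)}} = \frac{\left(16 + 4 \cdot 2\right) - -288}{1508} - \frac{1105}{\frac{1}{5} \frac{1}{-4 + 12} \left(-133 + 45 \cdot 12\right)} = \left(\left(16 + 8\right) + 288\right) \frac{1}{1508} - \frac{1105}{\frac{1}{5} \cdot \frac{1}{8} \left(-133 + 540\right)} = \left(24 + 288\right) \frac{1}{1508} - \frac{1105}{\frac{1}{5} \cdot \frac{1}{8} \cdot 407} = 312 \cdot \frac{1}{1508} - \frac{1105}{\frac{407}{40}} = \frac{6}{29} - \frac{44200}{407} = - \frac{1279358}{11803}$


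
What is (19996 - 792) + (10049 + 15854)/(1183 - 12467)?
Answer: 216672033/11284 ≈ 19202.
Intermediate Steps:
(19996 - 792) + (10049 + 15854)/(1183 - 12467) = 19204 + 25903/(-11284) = 19204 + 25903*(-1/11284) = 19204 - 25903/11284 = 216672033/11284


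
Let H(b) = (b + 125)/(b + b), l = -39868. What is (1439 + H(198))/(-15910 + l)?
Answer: -570167/22088088 ≈ -0.025813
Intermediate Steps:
H(b) = (125 + b)/(2*b) (H(b) = (125 + b)/((2*b)) = (125 + b)*(1/(2*b)) = (125 + b)/(2*b))
(1439 + H(198))/(-15910 + l) = (1439 + (½)*(125 + 198)/198)/(-15910 - 39868) = (1439 + (½)*(1/198)*323)/(-55778) = (1439 + 323/396)*(-1/55778) = (570167/396)*(-1/55778) = -570167/22088088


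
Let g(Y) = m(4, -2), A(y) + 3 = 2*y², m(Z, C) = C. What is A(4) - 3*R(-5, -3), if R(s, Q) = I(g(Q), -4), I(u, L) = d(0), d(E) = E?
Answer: 29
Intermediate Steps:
A(y) = -3 + 2*y²
g(Y) = -2
I(u, L) = 0
R(s, Q) = 0
A(4) - 3*R(-5, -3) = (-3 + 2*4²) - 3*0 = (-3 + 2*16) + 0 = (-3 + 32) + 0 = 29 + 0 = 29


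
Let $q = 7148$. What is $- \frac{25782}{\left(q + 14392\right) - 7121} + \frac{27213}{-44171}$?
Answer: $- \frac{1531200969}{636901649} \approx -2.4041$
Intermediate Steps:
$- \frac{25782}{\left(q + 14392\right) - 7121} + \frac{27213}{-44171} = - \frac{25782}{\left(7148 + 14392\right) - 7121} + \frac{27213}{-44171} = - \frac{25782}{21540 - 7121} + 27213 \left(- \frac{1}{44171}\right) = - \frac{25782}{14419} - \frac{27213}{44171} = - \frac{1531200969}{636901649}$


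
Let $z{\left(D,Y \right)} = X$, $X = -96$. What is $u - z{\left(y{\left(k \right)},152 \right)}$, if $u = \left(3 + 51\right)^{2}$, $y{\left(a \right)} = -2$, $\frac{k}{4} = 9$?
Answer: $3012$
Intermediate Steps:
$k = 36$ ($k = 4 \cdot 9 = 36$)
$u = 2916$ ($u = 54^{2} = 2916$)
$z{\left(D,Y \right)} = -96$
$u - z{\left(y{\left(k \right)},152 \right)} = 2916 - -96 = 2916 + 96 = 3012$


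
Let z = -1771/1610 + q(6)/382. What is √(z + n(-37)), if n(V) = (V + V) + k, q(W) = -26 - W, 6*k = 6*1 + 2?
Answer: I*√2424723990/5730 ≈ 8.5936*I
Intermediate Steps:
k = 4/3 (k = (6*1 + 2)/6 = (6 + 2)/6 = (⅙)*8 = 4/3 ≈ 1.3333)
z = -2261/1910 (z = -1771/1610 + (-26 - 1*6)/382 = -1771*1/1610 + (-26 - 6)*(1/382) = -11/10 - 32*1/382 = -11/10 - 16/191 = -2261/1910 ≈ -1.1838)
n(V) = 4/3 + 2*V (n(V) = (V + V) + 4/3 = 2*V + 4/3 = 4/3 + 2*V)
√(z + n(-37)) = √(-2261/1910 + (4/3 + 2*(-37))) = √(-2261/1910 + (4/3 - 74)) = √(-2261/1910 - 218/3) = √(-423163/5730) = I*√2424723990/5730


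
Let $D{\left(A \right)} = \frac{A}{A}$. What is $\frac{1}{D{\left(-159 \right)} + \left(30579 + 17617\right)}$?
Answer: $\frac{1}{48197} \approx 2.0748 \cdot 10^{-5}$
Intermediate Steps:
$D{\left(A \right)} = 1$
$\frac{1}{D{\left(-159 \right)} + \left(30579 + 17617\right)} = \frac{1}{1 + \left(30579 + 17617\right)} = \frac{1}{1 + 48196} = \frac{1}{48197}$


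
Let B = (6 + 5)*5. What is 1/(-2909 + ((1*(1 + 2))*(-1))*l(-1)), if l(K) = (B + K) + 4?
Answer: -1/3083 ≈ -0.00032436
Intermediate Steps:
B = 55 (B = 11*5 = 55)
l(K) = 59 + K (l(K) = (55 + K) + 4 = 59 + K)
1/(-2909 + ((1*(1 + 2))*(-1))*l(-1)) = 1/(-2909 + ((1*(1 + 2))*(-1))*(59 - 1)) = 1/(-2909 + ((1*3)*(-1))*58) = 1/(-2909 + (3*(-1))*58) = 1/(-2909 - 3*58) = 1/(-2909 - 174) = 1/(-3083) = -1/3083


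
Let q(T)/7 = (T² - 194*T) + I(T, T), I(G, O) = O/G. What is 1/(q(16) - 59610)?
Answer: -1/79539 ≈ -1.2572e-5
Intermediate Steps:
q(T) = 7 - 1358*T + 7*T² (q(T) = 7*((T² - 194*T) + T/T) = 7*((T² - 194*T) + 1) = 7*(1 + T² - 194*T) = 7 - 1358*T + 7*T²)
1/(q(16) - 59610) = 1/((7 - 1358*16 + 7*16²) - 59610) = 1/((7 - 21728 + 7*256) - 59610) = 1/((7 - 21728 + 1792) - 59610) = 1/(-19929 - 59610) = 1/(-79539) = -1/79539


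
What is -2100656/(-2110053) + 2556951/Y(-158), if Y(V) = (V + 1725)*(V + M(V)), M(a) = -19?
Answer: -1604222093633/195080730009 ≈ -8.2234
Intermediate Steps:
Y(V) = (-19 + V)*(1725 + V) (Y(V) = (V + 1725)*(V - 19) = (1725 + V)*(-19 + V) = (-19 + V)*(1725 + V))
-2100656/(-2110053) + 2556951/Y(-158) = -2100656/(-2110053) + 2556951/(-32775 + (-158)² + 1706*(-158)) = -2100656*(-1/2110053) + 2556951/(-32775 + 24964 - 269548) = 2100656/2110053 + 2556951/(-277359) = 2100656/2110053 + 2556951*(-1/277359) = 2100656/2110053 - 852317/92453 = -1604222093633/195080730009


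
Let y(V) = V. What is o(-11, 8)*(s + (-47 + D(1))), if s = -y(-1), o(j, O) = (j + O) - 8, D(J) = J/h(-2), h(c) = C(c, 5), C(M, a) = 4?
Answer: 2013/4 ≈ 503.25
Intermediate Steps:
h(c) = 4
D(J) = J/4
o(j, O) = -8 + O + j (o(j, O) = (O + j) - 8 = -8 + O + j)
s = 1 (s = -1*(-1) = 1)
o(-11, 8)*(s + (-47 + D(1))) = (-8 + 8 - 11)*(1 + (-47 + (¼)*1)) = -11*(1 + (-47 + ¼)) = -11*(1 - 187/4) = -11*(-183/4) = 2013/4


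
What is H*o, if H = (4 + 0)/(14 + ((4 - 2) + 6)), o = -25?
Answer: -50/11 ≈ -4.5455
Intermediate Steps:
H = 2/11 (H = 4/(14 + (2 + 6)) = 4/(14 + 8) = 4/22 = 4*(1/22) = 2/11 ≈ 0.18182)
H*o = (2/11)*(-25) = -50/11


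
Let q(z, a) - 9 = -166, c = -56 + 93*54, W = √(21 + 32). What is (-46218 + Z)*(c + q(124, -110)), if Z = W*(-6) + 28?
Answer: -222127710 - 28854*√53 ≈ -2.2234e+8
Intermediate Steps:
W = √53 ≈ 7.2801
c = 4966 (c = -56 + 5022 = 4966)
q(z, a) = -157 (q(z, a) = 9 - 166 = -157)
Z = 28 - 6*√53 (Z = √53*(-6) + 28 = -6*√53 + 28 = 28 - 6*√53 ≈ -15.681)
(-46218 + Z)*(c + q(124, -110)) = (-46218 + (28 - 6*√53))*(4966 - 157) = (-46190 - 6*√53)*4809 = -222127710 - 28854*√53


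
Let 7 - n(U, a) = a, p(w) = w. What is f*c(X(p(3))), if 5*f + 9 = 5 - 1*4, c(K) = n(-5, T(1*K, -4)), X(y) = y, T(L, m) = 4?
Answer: -24/5 ≈ -4.8000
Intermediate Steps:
n(U, a) = 7 - a
c(K) = 3 (c(K) = 7 - 1*4 = 7 - 4 = 3)
f = -8/5 (f = -9/5 + (5 - 1*4)/5 = -9/5 + (5 - 4)/5 = -9/5 + (⅕)*1 = -9/5 + ⅕ = -8/5 ≈ -1.6000)
f*c(X(p(3))) = -8/5*3 = -24/5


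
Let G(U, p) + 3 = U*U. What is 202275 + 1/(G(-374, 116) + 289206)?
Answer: 86791954726/429079 ≈ 2.0228e+5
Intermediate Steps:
G(U, p) = -3 + U² (G(U, p) = -3 + U*U = -3 + U²)
202275 + 1/(G(-374, 116) + 289206) = 202275 + 1/((-3 + (-374)²) + 289206) = 202275 + 1/((-3 + 139876) + 289206) = 202275 + 1/(139873 + 289206) = 202275 + 1/429079 = 86791954726/429079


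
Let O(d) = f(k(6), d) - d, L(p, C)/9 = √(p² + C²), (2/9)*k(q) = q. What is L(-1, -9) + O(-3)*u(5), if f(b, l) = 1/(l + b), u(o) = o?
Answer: 365/24 + 9*√82 ≈ 96.707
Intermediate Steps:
k(q) = 9*q/2
f(b, l) = 1/(b + l)
L(p, C) = 9*√(C² + p²) (L(p, C) = 9*√(p² + C²) = 9*√(C² + p²))
O(d) = 1/(27 + d) - d (O(d) = 1/((9/2)*6 + d) - d = 1/(27 + d) - d)
L(-1, -9) + O(-3)*u(5) = 9*√((-9)² + (-1)²) + ((1 - 1*(-3)*(27 - 3))/(27 - 3))*5 = 9*√(81 + 1) + ((1 - 1*(-3)*24)/24)*5 = 9*√82 + ((1 + 72)/24)*5 = 9*√82 + ((1/24)*73)*5 = 9*√82 + (73/24)*5 = 9*√82 + 365/24 = 365/24 + 9*√82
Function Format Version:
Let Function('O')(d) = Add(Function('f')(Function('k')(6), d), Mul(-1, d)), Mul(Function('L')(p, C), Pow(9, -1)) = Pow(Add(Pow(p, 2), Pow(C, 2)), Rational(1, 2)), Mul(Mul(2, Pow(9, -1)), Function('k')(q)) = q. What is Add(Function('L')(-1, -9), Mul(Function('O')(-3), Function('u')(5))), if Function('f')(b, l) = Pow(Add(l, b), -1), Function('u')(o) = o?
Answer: Add(Rational(365, 24), Mul(9, Pow(82, Rational(1, 2)))) ≈ 96.707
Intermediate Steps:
Function('k')(q) = Mul(Rational(9, 2), q)
Function('f')(b, l) = Pow(Add(b, l), -1)
Function('L')(p, C) = Mul(9, Pow(Add(Pow(C, 2), Pow(p, 2)), Rational(1, 2))) (Function('L')(p, C) = Mul(9, Pow(Add(Pow(p, 2), Pow(C, 2)), Rational(1, 2))) = Mul(9, Pow(Add(Pow(C, 2), Pow(p, 2)), Rational(1, 2))))
Function('O')(d) = Add(Pow(Add(27, d), -1), Mul(-1, d)) (Function('O')(d) = Add(Pow(Add(Mul(Rational(9, 2), 6), d), -1), Mul(-1, d)) = Add(Pow(Add(27, d), -1), Mul(-1, d)))
Add(Function('L')(-1, -9), Mul(Function('O')(-3), Function('u')(5))) = Add(Mul(9, Pow(Add(Pow(-9, 2), Pow(-1, 2)), Rational(1, 2))), Mul(Mul(Pow(Add(27, -3), -1), Add(1, Mul(-1, -3, Add(27, -3)))), 5)) = Add(Mul(9, Pow(Add(81, 1), Rational(1, 2))), Mul(Mul(Pow(24, -1), Add(1, Mul(-1, -3, 24))), 5)) = Add(Mul(9, Pow(82, Rational(1, 2))), Mul(Mul(Rational(1, 24), Add(1, 72)), 5)) = Add(Mul(9, Pow(82, Rational(1, 2))), Mul(Mul(Rational(1, 24), 73), 5)) = Add(Mul(9, Pow(82, Rational(1, 2))), Mul(Rational(73, 24), 5)) = Add(Mul(9, Pow(82, Rational(1, 2))), Rational(365, 24)) = Add(Rational(365, 24), Mul(9, Pow(82, Rational(1, 2))))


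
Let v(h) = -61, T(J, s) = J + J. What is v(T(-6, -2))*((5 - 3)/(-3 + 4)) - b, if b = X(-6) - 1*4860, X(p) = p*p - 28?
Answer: 4730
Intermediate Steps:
X(p) = -28 + p² (X(p) = p² - 28 = -28 + p²)
T(J, s) = 2*J
b = -4852 (b = (-28 + (-6)²) - 1*4860 = (-28 + 36) - 4860 = 8 - 4860 = -4852)
v(T(-6, -2))*((5 - 3)/(-3 + 4)) - b = -61*(5 - 3)/(-3 + 4) - 1*(-4852) = -122/1 + 4852 = -122 + 4852 = 4730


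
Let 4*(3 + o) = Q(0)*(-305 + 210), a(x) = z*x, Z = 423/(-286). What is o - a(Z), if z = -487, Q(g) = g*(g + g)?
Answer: -206859/286 ≈ -723.28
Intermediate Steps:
Q(g) = 2*g² (Q(g) = g*(2*g) = 2*g²)
Z = -423/286 (Z = 423*(-1/286) = -423/286 ≈ -1.4790)
a(x) = -487*x
o = -3 (o = -3 + ((2*0²)*(-305 + 210))/4 = -3 + ((2*0)*(-95))/4 = -3 + (0*(-95))/4 = -3 + (¼)*0 = -3 + 0 = -3)
o - a(Z) = -3 - (-487)*(-423)/286 = -3 - 1*206001/286 = -3 - 206001/286 = -206859/286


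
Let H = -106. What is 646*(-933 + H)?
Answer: -671194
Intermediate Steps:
646*(-933 + H) = 646*(-933 - 106) = 646*(-1039) = -671194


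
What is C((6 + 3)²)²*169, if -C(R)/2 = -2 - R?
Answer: 4656964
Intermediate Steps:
C(R) = 4 + 2*R (C(R) = -2*(-2 - R) = 4 + 2*R)
C((6 + 3)²)²*169 = (4 + 2*(6 + 3)²)²*169 = (4 + 2*9²)²*169 = (4 + 2*81)²*169 = (4 + 162)²*169 = 166²*169 = 27556*169 = 4656964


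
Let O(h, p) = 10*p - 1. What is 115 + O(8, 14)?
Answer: 254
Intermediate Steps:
O(h, p) = -1 + 10*p
115 + O(8, 14) = 115 + (-1 + 10*14) = 115 + (-1 + 140) = 115 + 139 = 254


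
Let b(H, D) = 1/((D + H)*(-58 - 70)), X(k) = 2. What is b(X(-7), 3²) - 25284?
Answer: -35599873/1408 ≈ -25284.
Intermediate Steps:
b(H, D) = 1/(-128*D - 128*H) (b(H, D) = 1/((D + H)*(-128)) = 1/(-128*D - 128*H))
b(X(-7), 3²) - 25284 = -1/(128*3² + 128*2) - 25284 = -1/(128*9 + 256) - 25284 = -1/(1152 + 256) - 25284 = -1/1408 - 25284 = -35599873/1408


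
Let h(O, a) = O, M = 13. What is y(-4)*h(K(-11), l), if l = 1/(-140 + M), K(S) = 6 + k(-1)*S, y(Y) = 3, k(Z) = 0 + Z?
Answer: 51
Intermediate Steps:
k(Z) = Z
K(S) = 6 - S
l = -1/127 (l = 1/(-140 + 13) = 1/(-127) = -1/127 ≈ -0.0078740)
y(-4)*h(K(-11), l) = 3*(6 - 1*(-11)) = 3*(6 + 11) = 3*17 = 51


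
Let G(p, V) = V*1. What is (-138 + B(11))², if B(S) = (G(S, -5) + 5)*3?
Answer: 19044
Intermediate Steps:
G(p, V) = V
B(S) = 0 (B(S) = (-5 + 5)*3 = 0*3 = 0)
(-138 + B(11))² = (-138 + 0)² = (-138)² = 19044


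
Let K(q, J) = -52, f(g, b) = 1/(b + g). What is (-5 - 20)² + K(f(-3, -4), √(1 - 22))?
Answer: 573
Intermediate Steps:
(-5 - 20)² + K(f(-3, -4), √(1 - 22)) = (-5 - 20)² - 52 = (-25)² - 52 = 625 - 52 = 573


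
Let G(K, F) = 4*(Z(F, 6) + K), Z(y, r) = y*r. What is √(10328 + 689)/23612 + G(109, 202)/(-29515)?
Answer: -5284/29515 + √11017/23612 ≈ -0.17458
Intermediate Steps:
Z(y, r) = r*y
G(K, F) = 4*K + 24*F (G(K, F) = 4*(6*F + K) = 4*(K + 6*F) = 4*K + 24*F)
√(10328 + 689)/23612 + G(109, 202)/(-29515) = √(10328 + 689)/23612 + (4*109 + 24*202)/(-29515) = √11017*(1/23612) + (436 + 4848)*(-1/29515) = √11017/23612 + 5284*(-1/29515) = √11017/23612 - 5284/29515 = -5284/29515 + √11017/23612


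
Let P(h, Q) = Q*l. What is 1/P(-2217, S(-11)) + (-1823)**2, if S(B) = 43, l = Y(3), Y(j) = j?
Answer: 428709442/129 ≈ 3.3233e+6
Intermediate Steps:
l = 3
P(h, Q) = 3*Q (P(h, Q) = Q*3 = 3*Q)
1/P(-2217, S(-11)) + (-1823)**2 = 1/(3*43) + (-1823)**2 = 1/129 + 3323329 = 428709442/129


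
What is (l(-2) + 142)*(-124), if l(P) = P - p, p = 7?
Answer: -16492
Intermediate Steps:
l(P) = -7 + P (l(P) = P - 1*7 = P - 7 = -7 + P)
(l(-2) + 142)*(-124) = ((-7 - 2) + 142)*(-124) = (-9 + 142)*(-124) = 133*(-124) = -16492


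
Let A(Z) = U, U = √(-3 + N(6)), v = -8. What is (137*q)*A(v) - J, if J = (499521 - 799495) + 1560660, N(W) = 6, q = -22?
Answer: -1260686 - 3014*√3 ≈ -1.2659e+6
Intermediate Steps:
J = 1260686 (J = -299974 + 1560660 = 1260686)
U = √3 (U = √(-3 + 6) = √3 ≈ 1.7320)
A(Z) = √3
(137*q)*A(v) - J = (137*(-22))*√3 - 1*1260686 = -3014*√3 - 1260686 = -1260686 - 3014*√3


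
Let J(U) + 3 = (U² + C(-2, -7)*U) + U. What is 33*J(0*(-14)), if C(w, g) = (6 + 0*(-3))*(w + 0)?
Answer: -99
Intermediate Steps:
C(w, g) = 6*w (C(w, g) = (6 + 0)*w = 6*w)
J(U) = -3 + U² - 11*U (J(U) = -3 + ((U² + (6*(-2))*U) + U) = -3 + ((U² - 12*U) + U) = -3 + (U² - 11*U) = -3 + U² - 11*U)
33*J(0*(-14)) = 33*(-3 + (0*(-14))² - 0*(-14)) = 33*(-3 + 0² - 11*0) = 33*(-3 + 0 + 0) = 33*(-3) = -99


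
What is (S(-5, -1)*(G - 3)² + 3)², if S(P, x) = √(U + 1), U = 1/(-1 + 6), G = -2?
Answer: 759 + 30*√30 ≈ 923.32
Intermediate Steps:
U = ⅕ (U = 1/5 = ⅕ ≈ 0.20000)
S(P, x) = √30/5 (S(P, x) = √(⅕ + 1) = √(6/5) = √30/5)
(S(-5, -1)*(G - 3)² + 3)² = ((√30/5)*(-2 - 3)² + 3)² = ((√30/5)*(-5)² + 3)² = ((√30/5)*25 + 3)² = (5*√30 + 3)² = (3 + 5*√30)²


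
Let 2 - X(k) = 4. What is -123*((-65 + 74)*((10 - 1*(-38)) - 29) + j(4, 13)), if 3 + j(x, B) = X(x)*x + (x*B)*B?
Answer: -102828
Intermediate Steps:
X(k) = -2 (X(k) = 2 - 1*4 = 2 - 4 = -2)
j(x, B) = -3 - 2*x + x*B² (j(x, B) = -3 + (-2*x + (x*B)*B) = -3 + (-2*x + (B*x)*B) = -3 + (-2*x + x*B²) = -3 - 2*x + x*B²)
-123*((-65 + 74)*((10 - 1*(-38)) - 29) + j(4, 13)) = -123*((-65 + 74)*((10 - 1*(-38)) - 29) + (-3 - 2*4 + 4*13²)) = -123*(9*((10 + 38) - 29) + (-3 - 8 + 4*169)) = -123*(9*(48 - 29) + (-3 - 8 + 676)) = -123*(9*19 + 665) = -123*(171 + 665) = -123*836 = -102828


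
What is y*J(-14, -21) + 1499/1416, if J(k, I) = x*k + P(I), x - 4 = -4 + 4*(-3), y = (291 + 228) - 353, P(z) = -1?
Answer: 39255851/1416 ≈ 27723.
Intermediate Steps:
y = 166 (y = 519 - 353 = 166)
x = -12 (x = 4 + (-4 + 4*(-3)) = 4 + (-4 - 12) = 4 - 16 = -12)
J(k, I) = -1 - 12*k (J(k, I) = -12*k - 1 = -1 - 12*k)
y*J(-14, -21) + 1499/1416 = 166*(-1 - 12*(-14)) + 1499/1416 = 166*(-1 + 168) + 1499*(1/1416) = 166*167 + 1499/1416 = 27722 + 1499/1416 = 39255851/1416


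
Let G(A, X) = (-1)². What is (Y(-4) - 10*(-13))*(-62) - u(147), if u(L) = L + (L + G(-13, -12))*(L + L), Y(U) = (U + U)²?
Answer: -55687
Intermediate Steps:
G(A, X) = 1
Y(U) = 4*U² (Y(U) = (2*U)² = 4*U²)
u(L) = L + 2*L*(1 + L) (u(L) = L + (L + 1)*(L + L) = L + (1 + L)*(2*L) = L + 2*L*(1 + L))
(Y(-4) - 10*(-13))*(-62) - u(147) = (4*(-4)² - 10*(-13))*(-62) - 147*(3 + 2*147) = (4*16 + 130)*(-62) - 147*(3 + 294) = (64 + 130)*(-62) - 147*297 = 194*(-62) - 1*43659 = -12028 - 43659 = -55687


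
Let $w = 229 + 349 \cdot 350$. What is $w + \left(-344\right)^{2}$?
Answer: $240715$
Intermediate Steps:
$w = 122379$ ($w = 229 + 122150 = 122379$)
$w + \left(-344\right)^{2} = 122379 + \left(-344\right)^{2} = 122379 + 118336 = 240715$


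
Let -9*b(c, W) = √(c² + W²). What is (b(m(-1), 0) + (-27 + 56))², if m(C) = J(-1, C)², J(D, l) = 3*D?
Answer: 784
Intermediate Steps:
m(C) = 9 (m(C) = (3*(-1))² = (-3)² = 9)
b(c, W) = -√(W² + c²)/9 (b(c, W) = -√(c² + W²)/9 = -√(W² + c²)/9)
(b(m(-1), 0) + (-27 + 56))² = (-√(0² + 9²)/9 + (-27 + 56))² = (-√(0 + 81)/9 + 29)² = (-√81/9 + 29)² = (-⅑*9 + 29)² = (-1 + 29)² = 28² = 784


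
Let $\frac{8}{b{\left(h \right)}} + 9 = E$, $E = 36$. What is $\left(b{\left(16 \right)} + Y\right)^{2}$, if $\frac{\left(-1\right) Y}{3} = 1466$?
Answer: $\frac{14098712644}{729} \approx 1.934 \cdot 10^{7}$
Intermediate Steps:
$Y = -4398$ ($Y = \left(-3\right) 1466 = -4398$)
$b{\left(h \right)} = \frac{8}{27}$ ($b{\left(h \right)} = \frac{8}{-9 + 36} = \frac{8}{27}$)
$\left(b{\left(16 \right)} + Y\right)^{2} = \left(\frac{8}{27} - 4398\right)^{2} = \left(- \frac{118738}{27}\right)^{2} = \frac{14098712644}{729}$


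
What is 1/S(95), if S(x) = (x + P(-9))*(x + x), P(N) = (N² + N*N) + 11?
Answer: 1/50920 ≈ 1.9639e-5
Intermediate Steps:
P(N) = 11 + 2*N² (P(N) = (N² + N²) + 11 = 2*N² + 11 = 11 + 2*N²)
S(x) = 2*x*(173 + x) (S(x) = (x + (11 + 2*(-9)²))*(x + x) = (x + (11 + 2*81))*(2*x) = (x + (11 + 162))*(2*x) = (x + 173)*(2*x) = (173 + x)*(2*x) = 2*x*(173 + x))
1/S(95) = 1/(2*95*(173 + 95)) = 1/(2*95*268) = 1/50920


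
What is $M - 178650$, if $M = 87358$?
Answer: $-91292$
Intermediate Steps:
$M - 178650 = 87358 - 178650 = -91292$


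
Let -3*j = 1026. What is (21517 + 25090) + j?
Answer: 46265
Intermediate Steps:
j = -342 (j = -⅓*1026 = -342)
(21517 + 25090) + j = (21517 + 25090) - 342 = 46607 - 342 = 46265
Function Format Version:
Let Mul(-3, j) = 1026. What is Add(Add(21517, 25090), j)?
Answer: 46265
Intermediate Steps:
j = -342 (j = Mul(Rational(-1, 3), 1026) = -342)
Add(Add(21517, 25090), j) = Add(Add(21517, 25090), -342) = Add(46607, -342) = 46265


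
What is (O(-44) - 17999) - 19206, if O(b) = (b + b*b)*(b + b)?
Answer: -203701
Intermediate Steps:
O(b) = 2*b*(b + b**2) (O(b) = (b + b**2)*(2*b) = 2*b*(b + b**2))
(O(-44) - 17999) - 19206 = (2*(-44)**2*(1 - 44) - 17999) - 19206 = (2*1936*(-43) - 17999) - 19206 = (-166496 - 17999) - 19206 = -184495 - 19206 = -203701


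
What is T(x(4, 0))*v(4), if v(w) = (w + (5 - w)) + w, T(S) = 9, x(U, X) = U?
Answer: 81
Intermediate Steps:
v(w) = 5 + w
T(x(4, 0))*v(4) = 9*(5 + 4) = 9*9 = 81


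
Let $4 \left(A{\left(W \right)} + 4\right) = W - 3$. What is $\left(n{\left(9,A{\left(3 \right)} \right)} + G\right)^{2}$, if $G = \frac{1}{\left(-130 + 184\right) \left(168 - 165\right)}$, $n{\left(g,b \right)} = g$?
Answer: $\frac{2128681}{26244} \approx 81.111$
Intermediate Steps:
$A{\left(W \right)} = - \frac{19}{4} + \frac{W}{4}$ ($A{\left(W \right)} = -4 + \frac{W - 3}{4} = -4 + \frac{-3 + W}{4} = -4 + \left(- \frac{3}{4} + \frac{W}{4}\right) = - \frac{19}{4} + \frac{W}{4}$)
$G = \frac{1}{162}$ ($G = \frac{1}{54 \cdot 3} = \frac{1}{162} \approx 0.0061728$)
$\left(n{\left(9,A{\left(3 \right)} \right)} + G\right)^{2} = \left(9 + \frac{1}{162}\right)^{2} = \left(\frac{1459}{162}\right)^{2} = \frac{2128681}{26244}$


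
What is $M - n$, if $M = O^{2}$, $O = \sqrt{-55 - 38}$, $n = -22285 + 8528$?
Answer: $13664$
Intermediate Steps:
$n = -13757$
$O = i \sqrt{93}$ ($O = \sqrt{-93} = i \sqrt{93} \approx 9.6436 i$)
$M = -93$ ($M = \left(i \sqrt{93}\right)^{2} = -93$)
$M - n = -93 - -13757 = -93 + 13757 = 13664$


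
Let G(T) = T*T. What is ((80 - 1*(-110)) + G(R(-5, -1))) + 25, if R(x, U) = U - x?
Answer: 231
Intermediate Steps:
G(T) = T²
((80 - 1*(-110)) + G(R(-5, -1))) + 25 = ((80 - 1*(-110)) + (-1 - 1*(-5))²) + 25 = ((80 + 110) + (-1 + 5)²) + 25 = (190 + 4²) + 25 = (190 + 16) + 25 = 206 + 25 = 231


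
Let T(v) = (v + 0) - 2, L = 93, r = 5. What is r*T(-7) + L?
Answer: 48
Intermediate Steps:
T(v) = -2 + v (T(v) = v - 2 = -2 + v)
r*T(-7) + L = 5*(-2 - 7) + 93 = 5*(-9) + 93 = -45 + 93 = 48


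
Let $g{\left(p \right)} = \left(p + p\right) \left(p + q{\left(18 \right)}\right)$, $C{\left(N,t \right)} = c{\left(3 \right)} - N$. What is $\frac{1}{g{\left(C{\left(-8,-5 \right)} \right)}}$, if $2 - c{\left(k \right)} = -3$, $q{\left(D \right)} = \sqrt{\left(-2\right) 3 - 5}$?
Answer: $\frac{1}{360} - \frac{i \sqrt{11}}{4680} \approx 0.0027778 - 0.00070868 i$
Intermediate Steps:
$q{\left(D \right)} = i \sqrt{11}$ ($q{\left(D \right)} = \sqrt{-6 - 5} = \sqrt{-11} = i \sqrt{11}$)
$c{\left(k \right)} = 5$ ($c{\left(k \right)} = 2 - -3 = 2 + 3 = 5$)
$C{\left(N,t \right)} = 5 - N$
$g{\left(p \right)} = 2 p \left(p + i \sqrt{11}\right)$ ($g{\left(p \right)} = \left(p + p\right) \left(p + i \sqrt{11}\right) = 2 p \left(p + i \sqrt{11}\right)$)
$\frac{1}{g{\left(C{\left(-8,-5 \right)} \right)}} = \frac{1}{2 \left(5 - -8\right) \left(\left(5 - -8\right) + i \sqrt{11}\right)} = \frac{1}{2 \left(5 + 8\right) \left(\left(5 + 8\right) + i \sqrt{11}\right)} = \frac{1}{2 \cdot 13 \left(13 + i \sqrt{11}\right)} = \frac{1}{338 + 26 i \sqrt{11}}$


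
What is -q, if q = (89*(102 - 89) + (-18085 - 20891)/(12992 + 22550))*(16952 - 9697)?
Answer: -149029010545/17771 ≈ -8.3861e+6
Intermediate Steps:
q = 149029010545/17771 (q = (89*13 - 38976/35542)*7255 = (1157 - 38976*1/35542)*7255 = (1157 - 19488/17771)*7255 = (20541559/17771)*7255 = 149029010545/17771 ≈ 8.3861e+6)
-q = -1*149029010545/17771 = -149029010545/17771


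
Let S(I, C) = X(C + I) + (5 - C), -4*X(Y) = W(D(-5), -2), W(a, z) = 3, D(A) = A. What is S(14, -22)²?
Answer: 11025/16 ≈ 689.06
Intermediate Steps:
X(Y) = -¾ (X(Y) = -¼*3 = -¾)
S(I, C) = 17/4 - C (S(I, C) = -¾ + (5 - C) = 17/4 - C)
S(14, -22)² = (17/4 - 1*(-22))² = (17/4 + 22)² = (105/4)² = 11025/16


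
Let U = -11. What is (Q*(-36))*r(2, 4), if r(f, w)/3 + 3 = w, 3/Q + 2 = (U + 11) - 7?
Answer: 36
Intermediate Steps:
Q = -⅓ (Q = 3/(-2 + ((-11 + 11) - 7)) = 3/(-2 + (0 - 7)) = 3/(-2 - 7) = 3/(-9) = 3*(-⅑) = -⅓ ≈ -0.33333)
r(f, w) = -9 + 3*w
(Q*(-36))*r(2, 4) = (-⅓*(-36))*(-9 + 3*4) = 12*(-9 + 12) = 12*3 = 36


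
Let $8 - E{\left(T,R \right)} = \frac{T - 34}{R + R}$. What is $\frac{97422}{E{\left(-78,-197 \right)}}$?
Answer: $\frac{9596067}{760} \approx 12626.0$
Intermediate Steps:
$E{\left(T,R \right)} = 8 - \frac{-34 + T}{2 R}$ ($E{\left(T,R \right)} = 8 - \frac{T - 34}{R + R} = 8 - \frac{-34 + T}{2 R}$)
$\frac{97422}{E{\left(-78,-197 \right)}} = \frac{97422}{\frac{1}{2} \frac{1}{-197} \left(34 - -78 + 16 \left(-197\right)\right)} = \frac{97422}{\frac{1}{2} \left(- \frac{1}{197}\right) \left(34 + 78 - 3152\right)} = \frac{97422}{\frac{1}{2} \left(- \frac{1}{197}\right) \left(-3040\right)} = \frac{97422}{\frac{1520}{197}} = 97422 \cdot \frac{197}{1520} = \frac{9596067}{760}$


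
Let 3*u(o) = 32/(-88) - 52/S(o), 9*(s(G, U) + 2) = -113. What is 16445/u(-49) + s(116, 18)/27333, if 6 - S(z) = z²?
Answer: -319729823438323/2215940976 ≈ -1.4429e+5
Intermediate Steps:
s(G, U) = -131/9 (s(G, U) = -2 + (⅑)*(-113) = -2 - 113/9 = -131/9)
S(z) = 6 - z²
u(o) = -4/33 - 52/(3*(6 - o²)) (u(o) = (32/(-88) - 52/(6 - o²))/3 = (32*(-1/88) - 52/(6 - o²))/3 = (-4/11 - 52/(6 - o²))/3 = -4/33 - 52/(3*(6 - o²)))
16445/u(-49) + s(116, 18)/27333 = 16445/((4*(149 - 1*(-49)²)/(33*(-6 + (-49)²)))) - 131/9/27333 = 16445/((4*(149 - 1*2401)/(33*(-6 + 2401)))) - 131/9*1/27333 = 16445/(((4/33)*(149 - 2401)/2395)) - 131/245997 = 16445/(((4/33)*(1/2395)*(-2252))) - 131/245997 = 16445/(-9008/79035) - 131/245997 = 16445*(-79035/9008) - 131/245997 = -1299730575/9008 - 131/245997 = -319729823438323/2215940976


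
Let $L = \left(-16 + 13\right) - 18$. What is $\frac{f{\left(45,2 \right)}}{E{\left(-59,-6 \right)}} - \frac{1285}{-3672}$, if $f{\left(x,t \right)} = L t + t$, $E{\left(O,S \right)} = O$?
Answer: $\frac{222695}{216648} \approx 1.0279$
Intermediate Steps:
$L = -21$ ($L = -3 - 18 = -21$)
$f{\left(x,t \right)} = - 20 t$ ($f{\left(x,t \right)} = - 21 t + t = - 20 t$)
$\frac{f{\left(45,2 \right)}}{E{\left(-59,-6 \right)}} - \frac{1285}{-3672} = \frac{\left(-20\right) 2}{-59} - \frac{1285}{-3672} = \left(-40\right) \left(- \frac{1}{59}\right) - - \frac{1285}{3672} = \frac{40}{59} + \frac{1285}{3672} = \frac{222695}{216648}$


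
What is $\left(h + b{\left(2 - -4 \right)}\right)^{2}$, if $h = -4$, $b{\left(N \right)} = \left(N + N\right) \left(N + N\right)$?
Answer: $19600$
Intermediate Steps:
$b{\left(N \right)} = 4 N^{2}$ ($b{\left(N \right)} = 2 N 2 N = 4 N^{2}$)
$\left(h + b{\left(2 - -4 \right)}\right)^{2} = \left(-4 + 4 \left(2 - -4\right)^{2}\right)^{2} = \left(-4 + 4 \left(2 + 4\right)^{2}\right)^{2} = \left(-4 + 4 \cdot 6^{2}\right)^{2} = \left(-4 + 4 \cdot 36\right)^{2} = \left(-4 + 144\right)^{2} = 140^{2} = 19600$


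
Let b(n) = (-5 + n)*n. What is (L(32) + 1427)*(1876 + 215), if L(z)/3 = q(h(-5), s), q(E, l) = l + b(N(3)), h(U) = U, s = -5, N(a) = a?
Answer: 2914854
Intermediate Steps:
b(n) = n*(-5 + n)
q(E, l) = -6 + l (q(E, l) = l + 3*(-5 + 3) = l + 3*(-2) = l - 6 = -6 + l)
L(z) = -33 (L(z) = 3*(-6 - 5) = 3*(-11) = -33)
(L(32) + 1427)*(1876 + 215) = (-33 + 1427)*(1876 + 215) = 1394*2091 = 2914854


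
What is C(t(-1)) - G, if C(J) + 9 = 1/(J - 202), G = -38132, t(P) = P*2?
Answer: 7777091/204 ≈ 38123.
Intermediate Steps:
t(P) = 2*P
C(J) = -9 + 1/(-202 + J) (C(J) = -9 + 1/(J - 202) = -9 + 1/(-202 + J))
C(t(-1)) - G = (1819 - 18*(-1))/(-202 + 2*(-1)) - 1*(-38132) = (1819 - 9*(-2))/(-202 - 2) + 38132 = (1819 + 18)/(-204) + 38132 = -1/204*1837 + 38132 = -1837/204 + 38132 = 7777091/204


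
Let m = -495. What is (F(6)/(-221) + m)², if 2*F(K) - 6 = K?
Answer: 11968578801/48841 ≈ 2.4505e+5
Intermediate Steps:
F(K) = 3 + K/2
(F(6)/(-221) + m)² = ((3 + (½)*6)/(-221) - 495)² = ((3 + 3)*(-1/221) - 495)² = (6*(-1/221) - 495)² = (-6/221 - 495)² = (-109401/221)² = 11968578801/48841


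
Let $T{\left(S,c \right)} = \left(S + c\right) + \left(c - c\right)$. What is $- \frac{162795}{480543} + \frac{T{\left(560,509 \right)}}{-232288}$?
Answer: $- \frac{1825191687}{5315446304} \approx -0.34338$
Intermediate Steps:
$T{\left(S,c \right)} = S + c$ ($T{\left(S,c \right)} = \left(S + c\right) + 0 = S + c$)
$- \frac{162795}{480543} + \frac{T{\left(560,509 \right)}}{-232288} = - \frac{162795}{480543} + \frac{560 + 509}{-232288} = \left(-162795\right) \frac{1}{480543} + 1069 \left(- \frac{1}{232288}\right) = - \frac{54265}{160181} - \frac{1069}{232288} = - \frac{1825191687}{5315446304}$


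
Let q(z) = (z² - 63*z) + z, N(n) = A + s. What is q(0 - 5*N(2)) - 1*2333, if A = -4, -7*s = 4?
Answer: -158157/49 ≈ -3227.7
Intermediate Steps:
s = -4/7 (s = -⅐*4 = -4/7 ≈ -0.57143)
N(n) = -32/7 (N(n) = -4 - 4/7 = -32/7)
q(z) = z² - 62*z
q(0 - 5*N(2)) - 1*2333 = (0 - 5*(-32/7))*(-62 + (0 - 5*(-32/7))) - 1*2333 = (0 + 160/7)*(-62 + (0 + 160/7)) - 2333 = 160*(-62 + 160/7)/7 - 2333 = (160/7)*(-274/7) - 2333 = -43840/49 - 2333 = -158157/49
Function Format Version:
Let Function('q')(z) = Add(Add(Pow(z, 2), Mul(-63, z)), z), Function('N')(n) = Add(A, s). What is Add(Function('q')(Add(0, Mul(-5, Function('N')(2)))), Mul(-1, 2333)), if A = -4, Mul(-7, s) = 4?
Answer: Rational(-158157, 49) ≈ -3227.7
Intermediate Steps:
s = Rational(-4, 7) (s = Mul(Rational(-1, 7), 4) = Rational(-4, 7) ≈ -0.57143)
Function('N')(n) = Rational(-32, 7) (Function('N')(n) = Add(-4, Rational(-4, 7)) = Rational(-32, 7))
Function('q')(z) = Add(Pow(z, 2), Mul(-62, z))
Add(Function('q')(Add(0, Mul(-5, Function('N')(2)))), Mul(-1, 2333)) = Add(Mul(Add(0, Mul(-5, Rational(-32, 7))), Add(-62, Add(0, Mul(-5, Rational(-32, 7))))), Mul(-1, 2333)) = Add(Mul(Add(0, Rational(160, 7)), Add(-62, Add(0, Rational(160, 7)))), -2333) = Add(Mul(Rational(160, 7), Add(-62, Rational(160, 7))), -2333) = Add(Mul(Rational(160, 7), Rational(-274, 7)), -2333) = Add(Rational(-43840, 49), -2333) = Rational(-158157, 49)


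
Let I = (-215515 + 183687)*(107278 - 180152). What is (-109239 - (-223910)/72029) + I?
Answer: 167058619808467/72029 ≈ 2.3193e+9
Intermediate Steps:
I = 2319433672 (I = -31828*(-72874) = 2319433672)
(-109239 - (-223910)/72029) + I = (-109239 - (-223910)/72029) + 2319433672 = (-109239 - 1*(-223910/72029)) + 2319433672 = (-109239 + 223910/72029) + 2319433672 = -7868152021/72029 + 2319433672 = 167058619808467/72029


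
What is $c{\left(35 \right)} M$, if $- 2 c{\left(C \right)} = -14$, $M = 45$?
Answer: $315$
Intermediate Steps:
$c{\left(C \right)} = 7$ ($c{\left(C \right)} = \left(- \frac{1}{2}\right) \left(-14\right) = 7$)
$c{\left(35 \right)} M = 7 \cdot 45 = 315$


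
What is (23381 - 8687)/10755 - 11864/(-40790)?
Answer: 24232186/14623215 ≈ 1.6571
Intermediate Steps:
(23381 - 8687)/10755 - 11864/(-40790) = 14694*(1/10755) - 11864*(-1/40790) = 4898/3585 + 5932/20395 = 24232186/14623215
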